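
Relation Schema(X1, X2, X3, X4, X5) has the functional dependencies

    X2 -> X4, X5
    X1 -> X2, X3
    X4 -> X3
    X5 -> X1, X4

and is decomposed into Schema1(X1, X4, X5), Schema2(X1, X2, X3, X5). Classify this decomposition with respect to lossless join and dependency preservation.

lossless but not dependency-preserving

Lossless test: (X1, X5)⁺ = {X1, X2, X3, X4, X5}, which contains all of one fragment — lossless.
Dependency preservation: the restricted closure of {X4} across the fragments never reaches {X3}, so X4 → X3 cannot be enforced without a join — not preserved.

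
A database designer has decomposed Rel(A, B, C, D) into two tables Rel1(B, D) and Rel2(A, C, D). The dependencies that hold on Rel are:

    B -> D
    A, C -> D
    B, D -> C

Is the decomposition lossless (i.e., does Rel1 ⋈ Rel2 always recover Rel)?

No

Common attributes: Rel1 ∩ Rel2 = {D}.
No dependency enlarges {D}, so (D)⁺ = {D}.
The closure contains neither all of Rel1 = {B, D} nor all of Rel2 = {A, C, D}, so the common attributes are not a superkey of either fragment. The join is lossy.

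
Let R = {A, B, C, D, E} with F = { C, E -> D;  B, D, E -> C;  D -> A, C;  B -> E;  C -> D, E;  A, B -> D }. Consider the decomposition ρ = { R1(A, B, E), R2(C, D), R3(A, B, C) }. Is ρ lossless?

Chase test. Columns are A, B, C, D, E; row i has aⱼ where attribute j ∈ Ri, else bᵢⱼ.
Initial tableau (one row per fragment):
  row 1: a1 a2 b13 b14 a5
  row 2: b21 b22 a3 a4 b25
  row 3: a1 a2 a3 b34 b35
Rows 1 and 3 agree on B; apply B→E and equate their E entries.
Rows 2 and 3 agree on C; apply C→D, E and equate their D, E entries.
Rows 1 and 3 agree on A, B; apply A, B→D and equate their D entries.
Rows 1 and 3 agree on B, D, E; apply B, D, E→C and equate their C entries.
Rows 1 and 2 agree on D; apply D→A, C and equate their A, C entries.
Row 1 is now all distinguished symbols — the join is lossless.

Yes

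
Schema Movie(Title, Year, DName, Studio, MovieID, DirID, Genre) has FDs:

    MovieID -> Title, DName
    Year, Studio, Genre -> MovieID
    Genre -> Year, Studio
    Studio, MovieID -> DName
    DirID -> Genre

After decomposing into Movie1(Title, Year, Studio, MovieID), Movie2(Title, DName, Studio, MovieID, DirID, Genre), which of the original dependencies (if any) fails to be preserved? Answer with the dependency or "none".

Check Genre → Year, Studio: no single fragment contains all of {Year, Studio, Genre}, and the restricted closure of {Genre} across the fragments never reaches {Year, Studio}.
MovieID → Title, DName is preserved.
Year, Studio, Genre → MovieID is preserved.
Studio, MovieID → DName is preserved.
DirID → Genre is preserved.

Genre -> Year, Studio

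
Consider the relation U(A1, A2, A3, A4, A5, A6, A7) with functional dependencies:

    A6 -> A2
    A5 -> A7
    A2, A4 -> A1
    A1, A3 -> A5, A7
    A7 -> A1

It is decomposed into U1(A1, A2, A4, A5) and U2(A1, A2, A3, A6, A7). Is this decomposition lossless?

Common attributes: U1 ∩ U2 = {A1, A2}.
No dependency enlarges {A1, A2}, so (A1, A2)⁺ = {A1, A2}.
The closure contains neither all of U1 = {A1, A2, A4, A5} nor all of U2 = {A1, A2, A3, A6, A7}, so the common attributes are not a superkey of either fragment. The join is lossy.

No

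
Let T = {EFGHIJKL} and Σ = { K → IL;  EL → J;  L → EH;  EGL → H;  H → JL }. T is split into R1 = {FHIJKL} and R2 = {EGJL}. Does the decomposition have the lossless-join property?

Common attributes: R1 ∩ R2 = {JL}.
Closure of {JL}: L → EH applies, adding EH. So (JL)⁺ = {EHJL}.
The closure contains neither all of R1 = {FHIJKL} nor all of R2 = {EGJL}, so the common attributes are not a superkey of either fragment. The join is lossy.

No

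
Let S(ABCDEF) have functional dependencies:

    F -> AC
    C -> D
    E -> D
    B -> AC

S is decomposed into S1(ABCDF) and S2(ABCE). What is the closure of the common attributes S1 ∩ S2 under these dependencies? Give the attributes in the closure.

ABCD

S1 ∩ S2 = {ABC}.
C → D applies, adding D
Closure: {ABCD}.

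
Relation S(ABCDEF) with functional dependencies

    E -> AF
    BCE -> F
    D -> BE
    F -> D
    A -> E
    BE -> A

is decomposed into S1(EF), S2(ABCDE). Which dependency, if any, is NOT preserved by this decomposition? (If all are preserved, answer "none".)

E → AF: restricted closure across fragments reaches AF.
BCE → F: restricted closure across fragments reaches F.
D → BE lies within S2.
F → D: restricted closure across fragments reaches D.
A → E lies within S2.
BE → A lies within S2.
Every dependency is enforceable on the fragments, so the decomposition is dependency-preserving.

none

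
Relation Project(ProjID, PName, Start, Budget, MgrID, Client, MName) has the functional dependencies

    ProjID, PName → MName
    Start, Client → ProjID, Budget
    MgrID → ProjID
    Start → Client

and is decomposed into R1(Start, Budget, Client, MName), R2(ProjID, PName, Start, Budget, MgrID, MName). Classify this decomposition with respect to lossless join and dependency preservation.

lossless and dependency-preserving

Lossless test: (Start, Budget, MName)⁺ = {ProjID, Start, Budget, Client, MName}, which contains all of one fragment — lossless.
Dependency preservation: Start, Client → ProjID, Budget is not contained in any single fragment, but the restricted closure of its left-hand side across the fragments still reaches the right-hand side; the remaining FDs each lie inside some fragment. All dependencies are preserved.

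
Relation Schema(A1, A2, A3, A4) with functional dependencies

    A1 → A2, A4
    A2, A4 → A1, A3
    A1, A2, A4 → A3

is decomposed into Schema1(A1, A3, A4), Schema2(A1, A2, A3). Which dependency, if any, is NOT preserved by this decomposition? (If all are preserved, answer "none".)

Check A2, A4 → A1, A3: no single fragment contains all of {A1, A2, A3, A4}, and the restricted closure of {A2, A4} across the fragments never reaches {A1, A3}.
A1 → A2, A4 is preserved.
A1, A2, A4 → A3 is preserved.

A2, A4 → A1, A3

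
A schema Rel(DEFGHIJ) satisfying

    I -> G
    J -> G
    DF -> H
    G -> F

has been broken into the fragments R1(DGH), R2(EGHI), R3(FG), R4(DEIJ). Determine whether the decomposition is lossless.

Yes

Chase test. Columns are DEFGHIJ; row i has aⱼ where attribute j ∈ Ri, else bᵢⱼ.
Initial tableau (one row per fragment):
  row 1: a1 b12 b13 a4 a5 b16 b17
  row 2: b21 a2 b23 a4 a5 a6 b27
  row 3: b31 b32 a3 a4 b35 b36 b37
  row 4: a1 a2 b43 b44 b45 a6 a7
Rows 2 and 4 agree on I; apply I→G and equate their G entries.
Rows 1 and 2 agree on G; apply G→F and equate their F entries.
Rows 1 and 3 agree on G; apply G→F and equate their F entries.
Rows 1 and 4 agree on G; apply G→F and equate their F entries.
Rows 1 and 4 agree on DF; apply DF→H and equate their H entries.
Row 4 is now all distinguished symbols — the join is lossless.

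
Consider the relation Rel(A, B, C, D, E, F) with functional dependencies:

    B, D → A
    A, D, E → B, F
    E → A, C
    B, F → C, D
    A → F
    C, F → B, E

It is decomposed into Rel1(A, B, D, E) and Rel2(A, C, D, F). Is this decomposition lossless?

No

Common attributes: Rel1 ∩ Rel2 = {A, D}.
Closure of {A, D}: A → F applies, adding F. So (A, D)⁺ = {A, D, F}.
The closure contains neither all of Rel1 = {A, B, D, E} nor all of Rel2 = {A, C, D, F}, so the common attributes are not a superkey of either fragment. The join is lossy.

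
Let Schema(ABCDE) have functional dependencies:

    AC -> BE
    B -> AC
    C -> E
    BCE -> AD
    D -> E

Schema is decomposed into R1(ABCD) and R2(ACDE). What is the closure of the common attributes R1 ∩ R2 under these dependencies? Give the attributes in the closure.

R1 ∩ R2 = {ACD}.
AC → BE applies, adding BE
Closure: {ABCDE}.

ABCDE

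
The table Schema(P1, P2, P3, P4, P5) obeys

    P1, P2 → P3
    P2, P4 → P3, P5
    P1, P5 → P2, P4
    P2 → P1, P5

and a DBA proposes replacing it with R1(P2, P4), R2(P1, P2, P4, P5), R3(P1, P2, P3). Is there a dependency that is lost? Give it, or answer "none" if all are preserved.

P1, P2 → P3 lies within R3.
P2, P4 → P3, P5: restricted closure across fragments reaches P3, P5.
P1, P5 → P2, P4 lies within R2.
P2 → P1, P5 lies within R2.
Every dependency is enforceable on the fragments, so the decomposition is dependency-preserving.

none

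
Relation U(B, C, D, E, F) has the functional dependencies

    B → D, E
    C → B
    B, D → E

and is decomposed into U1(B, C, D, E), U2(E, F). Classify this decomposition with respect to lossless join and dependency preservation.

lossy but dependency-preserving

Lossless test: (E)⁺ = {E}, which is a superkey of neither fragment — lossy.
Dependency preservation: every FD's attributes lie within a single fragment, so each can be enforced locally — preserved.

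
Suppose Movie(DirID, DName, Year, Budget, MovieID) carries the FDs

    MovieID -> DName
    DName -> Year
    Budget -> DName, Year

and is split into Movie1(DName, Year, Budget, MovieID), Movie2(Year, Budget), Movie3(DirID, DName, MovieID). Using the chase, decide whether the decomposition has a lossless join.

No

Chase test. Columns are DirID, DName, Year, Budget, MovieID; row i has aⱼ where attribute j ∈ Moviei, else bᵢⱼ.
Initial tableau (one row per fragment):
  row 1: b11 a2 a3 a4 a5
  row 2: b21 b22 a3 a4 b25
  row 3: a1 a2 b33 b34 a5
Rows 1 and 3 agree on DName; apply DName→Year and equate their Year entries.
Rows 1 and 2 agree on Budget; apply Budget→DName, Year and equate their DName, Year entries.
No row becomes fully distinguished — the join is lossy.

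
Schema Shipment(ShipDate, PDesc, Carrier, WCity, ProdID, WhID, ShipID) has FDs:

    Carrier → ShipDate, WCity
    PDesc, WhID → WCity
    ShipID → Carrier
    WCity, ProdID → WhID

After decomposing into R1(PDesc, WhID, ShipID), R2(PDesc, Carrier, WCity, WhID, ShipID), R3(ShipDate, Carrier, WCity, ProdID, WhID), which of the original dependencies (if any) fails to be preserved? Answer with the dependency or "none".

Carrier → ShipDate, WCity lies within R3.
PDesc, WhID → WCity lies within R2.
ShipID → Carrier lies within R2.
WCity, ProdID → WhID lies within R3.
Every dependency is enforceable on the fragments, so the decomposition is dependency-preserving.

none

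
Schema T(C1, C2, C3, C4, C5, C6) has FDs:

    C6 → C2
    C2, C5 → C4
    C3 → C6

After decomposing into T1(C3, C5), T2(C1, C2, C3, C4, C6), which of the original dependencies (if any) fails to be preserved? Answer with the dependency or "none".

C2, C5 → C4

Check C2, C5 → C4: no single fragment contains all of {C2, C4, C5}, and the restricted closure of {C2, C5} across the fragments never reaches {C4}.
C6 → C2 is preserved.
C3 → C6 is preserved.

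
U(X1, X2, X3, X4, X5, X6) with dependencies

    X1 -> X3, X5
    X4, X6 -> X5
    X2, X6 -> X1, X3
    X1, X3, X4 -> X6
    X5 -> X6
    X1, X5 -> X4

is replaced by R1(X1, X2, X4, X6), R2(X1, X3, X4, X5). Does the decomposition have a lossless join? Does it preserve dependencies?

lossless but not dependency-preserving

Lossless test: (X1, X4)⁺ = {X1, X3, X4, X5, X6}, which contains all of one fragment — lossless.
Dependency preservation: the restricted closure of {X4, X6} across the fragments never reaches {X5}, so X4, X6 → X5 cannot be enforced without a join — not preserved.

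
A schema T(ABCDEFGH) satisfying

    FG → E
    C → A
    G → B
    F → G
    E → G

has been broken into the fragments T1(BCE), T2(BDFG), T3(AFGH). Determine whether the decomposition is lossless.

No

Chase test. Columns are ABCDEFGH; row i has aⱼ where attribute j ∈ Ti, else bᵢⱼ.
Initial tableau (one row per fragment):
  row 1: b11 a2 a3 b14 a5 b16 b17 b18
  row 2: b21 a2 b23 a4 b25 a6 a7 b28
  row 3: a1 b32 b33 b34 b35 a6 a7 a8
Rows 2 and 3 agree on FG; apply FG→E and equate their E entries.
Rows 2 and 3 agree on G; apply G→B and equate their B entries.
No row becomes fully distinguished — the join is lossy.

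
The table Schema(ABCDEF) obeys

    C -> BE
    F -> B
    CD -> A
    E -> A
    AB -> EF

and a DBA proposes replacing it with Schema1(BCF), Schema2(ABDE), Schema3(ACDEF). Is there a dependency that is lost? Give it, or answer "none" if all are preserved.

AB -> EF

Check AB → EF: no single fragment contains all of {ABEF}, and the restricted closure of {AB} across the fragments never reaches {EF}.
C → BE is preserved.
F → B is preserved.
CD → A is preserved.
E → A is preserved.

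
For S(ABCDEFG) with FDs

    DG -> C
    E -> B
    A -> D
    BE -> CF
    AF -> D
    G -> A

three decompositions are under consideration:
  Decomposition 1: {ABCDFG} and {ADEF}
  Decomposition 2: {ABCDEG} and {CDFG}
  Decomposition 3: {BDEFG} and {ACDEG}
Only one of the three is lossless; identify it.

Decomposition 3

Decomposition 1: common = {ADF}, closure = {ADF} → lossy.
Decomposition 2: common = {CDG}, closure = {ACDG} → lossy.
Decomposition 3: common = {DEG}, closure = {ABCDEFG} → lossless.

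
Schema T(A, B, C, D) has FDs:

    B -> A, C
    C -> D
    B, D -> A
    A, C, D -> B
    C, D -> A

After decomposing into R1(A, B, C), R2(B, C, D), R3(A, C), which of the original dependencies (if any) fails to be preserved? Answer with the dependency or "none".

none

B → A, C lies within R1.
C → D lies within R2.
B, D → A: restricted closure across fragments reaches A.
A, C, D → B: restricted closure across fragments reaches B.
C, D → A: restricted closure across fragments reaches A.
Every dependency is enforceable on the fragments, so the decomposition is dependency-preserving.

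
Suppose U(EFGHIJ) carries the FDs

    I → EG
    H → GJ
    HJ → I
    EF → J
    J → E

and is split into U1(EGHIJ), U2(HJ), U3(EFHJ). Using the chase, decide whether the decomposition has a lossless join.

Yes

Chase test. Columns are EFGHIJ; row i has aⱼ where attribute j ∈ Ui, else bᵢⱼ.
Initial tableau (one row per fragment):
  row 1: a1 b12 a3 a4 a5 a6
  row 2: b21 b22 b23 a4 b25 a6
  row 3: a1 a2 b33 a4 b35 a6
Rows 1 and 2 agree on H; apply H→GJ and equate their GJ entries.
Rows 1 and 3 agree on H; apply H→GJ and equate their GJ entries.
Rows 1 and 2 agree on HJ; apply HJ→I and equate their I entries.
Rows 1 and 3 agree on HJ; apply HJ→I and equate their I entries.
Rows 1 and 2 agree on J; apply J→E and equate their E entries.
Row 3 is now all distinguished symbols — the join is lossless.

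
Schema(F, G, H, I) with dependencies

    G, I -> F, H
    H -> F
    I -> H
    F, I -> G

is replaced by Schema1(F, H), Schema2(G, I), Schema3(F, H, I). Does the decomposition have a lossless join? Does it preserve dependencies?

lossless and dependency-preserving

Lossless test (chase): Rows 2 and 3 agree on I; apply I→H and equate their H entries. Rows 1 and 2 agree on H; apply H→F and equate their F entries. Rows 2 and 3 agree on F, I; apply F, I→G and equate their G entries. Row 2 is now all distinguished symbols — the join is lossless.
Dependency preservation: G, I → F, H; F, I → G are not contained in any single fragment, but the restricted closure of each left-hand side across the fragments still reaches the right-hand side; the remaining FDs each lie inside some fragment. All dependencies are preserved.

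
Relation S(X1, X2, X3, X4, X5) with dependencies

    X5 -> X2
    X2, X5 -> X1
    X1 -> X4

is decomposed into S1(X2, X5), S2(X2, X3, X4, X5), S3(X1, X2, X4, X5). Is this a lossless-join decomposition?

Chase test. Columns are X1, X2, X3, X4, X5; row i has aⱼ where attribute j ∈ Si, else bᵢⱼ.
Initial tableau (one row per fragment):
  row 1: b11 a2 b13 b14 a5
  row 2: b21 a2 a3 a4 a5
  row 3: a1 a2 b33 a4 a5
Rows 1 and 2 agree on X2, X5; apply X2, X5→X1 and equate their X1 entries.
Rows 1 and 3 agree on X2, X5; apply X2, X5→X1 and equate their X1 entries.
Rows 1 and 2 agree on X1; apply X1→X4 and equate their X4 entries.
Row 2 is now all distinguished symbols — the join is lossless.

Yes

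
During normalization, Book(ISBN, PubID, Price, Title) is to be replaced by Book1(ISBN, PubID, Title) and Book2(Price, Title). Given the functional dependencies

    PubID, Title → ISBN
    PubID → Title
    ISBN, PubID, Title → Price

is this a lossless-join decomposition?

Common attributes: Book1 ∩ Book2 = {Title}.
No dependency enlarges {Title}, so (Title)⁺ = {Title}.
The closure contains neither all of Book1 = {ISBN, PubID, Title} nor all of Book2 = {Price, Title}, so the common attributes are not a superkey of either fragment. The join is lossy.

No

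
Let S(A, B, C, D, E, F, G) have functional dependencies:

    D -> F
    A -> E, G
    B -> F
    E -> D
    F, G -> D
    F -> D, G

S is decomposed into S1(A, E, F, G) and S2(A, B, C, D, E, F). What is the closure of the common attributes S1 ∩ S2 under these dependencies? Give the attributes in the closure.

S1 ∩ S2 = {A, E, F}.
A → E, G applies, adding G
E → D applies, adding D
Closure: {A, D, E, F, G}.

A, D, E, F, G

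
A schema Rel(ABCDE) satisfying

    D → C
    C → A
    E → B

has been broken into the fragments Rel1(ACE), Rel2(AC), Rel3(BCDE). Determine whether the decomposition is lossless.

Chase test. Columns are ABCDE; row i has aⱼ where attribute j ∈ Reli, else bᵢⱼ.
Initial tableau (one row per fragment):
  row 1: a1 b12 a3 b14 a5
  row 2: a1 b22 a3 b24 b25
  row 3: b31 a2 a3 a4 a5
Rows 1 and 3 agree on C; apply C→A and equate their A entries.
Rows 1 and 3 agree on E; apply E→B and equate their B entries.
Row 3 is now all distinguished symbols — the join is lossless.

Yes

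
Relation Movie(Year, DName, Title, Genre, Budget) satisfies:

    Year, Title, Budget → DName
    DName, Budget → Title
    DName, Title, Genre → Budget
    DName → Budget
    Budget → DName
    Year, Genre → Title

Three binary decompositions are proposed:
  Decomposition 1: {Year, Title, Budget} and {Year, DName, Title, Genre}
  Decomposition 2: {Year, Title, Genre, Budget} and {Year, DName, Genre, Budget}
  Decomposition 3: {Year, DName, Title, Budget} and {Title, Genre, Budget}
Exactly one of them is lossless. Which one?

Decomposition 2

Decomposition 1: common = {Year, Title}, closure = {Year, Title} → lossy.
Decomposition 2: common = {Year, Genre, Budget}, closure = {Year, DName, Title, Genre, Budget} → lossless.
Decomposition 3: common = {Title, Budget}, closure = {DName, Title, Budget} → lossy.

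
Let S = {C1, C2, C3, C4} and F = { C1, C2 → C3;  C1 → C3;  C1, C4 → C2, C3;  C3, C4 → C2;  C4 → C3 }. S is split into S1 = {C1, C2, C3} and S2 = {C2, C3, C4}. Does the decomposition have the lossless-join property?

Common attributes: S1 ∩ S2 = {C2, C3}.
No dependency enlarges {C2, C3}, so (C2, C3)⁺ = {C2, C3}.
The closure contains neither all of S1 = {C1, C2, C3} nor all of S2 = {C2, C3, C4}, so the common attributes are not a superkey of either fragment. The join is lossy.

No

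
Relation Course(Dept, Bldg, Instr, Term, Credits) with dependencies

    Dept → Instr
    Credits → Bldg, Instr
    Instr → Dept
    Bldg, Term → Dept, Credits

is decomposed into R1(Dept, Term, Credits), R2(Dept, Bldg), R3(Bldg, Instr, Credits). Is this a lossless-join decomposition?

Chase test. Columns are Dept, Bldg, Instr, Term, Credits; row i has aⱼ where attribute j ∈ Ri, else bᵢⱼ.
Initial tableau (one row per fragment):
  row 1: a1 b12 b13 a4 a5
  row 2: a1 a2 b23 b24 b25
  row 3: b31 a2 a3 b34 a5
Rows 1 and 2 agree on Dept; apply Dept→Instr and equate their Instr entries.
Rows 1 and 3 agree on Credits; apply Credits→Bldg, Instr and equate their Bldg, Instr entries.
Rows 1 and 3 agree on Instr; apply Instr→Dept and equate their Dept entries.
Row 1 is now all distinguished symbols — the join is lossless.

Yes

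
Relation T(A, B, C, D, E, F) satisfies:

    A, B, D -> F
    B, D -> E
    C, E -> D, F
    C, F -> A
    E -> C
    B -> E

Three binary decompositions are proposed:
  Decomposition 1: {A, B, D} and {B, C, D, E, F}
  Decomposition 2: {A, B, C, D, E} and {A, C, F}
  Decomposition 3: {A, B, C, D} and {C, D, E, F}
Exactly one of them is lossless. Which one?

Decomposition 1

Decomposition 1: common = {B, D}, closure = {A, B, C, D, E, F} → lossless.
Decomposition 2: common = {A, C}, closure = {A, C} → lossy.
Decomposition 3: common = {C, D}, closure = {C, D} → lossy.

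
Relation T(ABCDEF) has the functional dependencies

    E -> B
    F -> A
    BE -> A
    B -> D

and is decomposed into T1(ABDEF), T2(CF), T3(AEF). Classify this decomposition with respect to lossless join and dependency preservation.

Lossless test (chase): Rows 1 and 3 agree on E; apply E→B and equate their B entries. Rows 1 and 2 agree on F; apply F→A and equate their A entries. Rows 1 and 3 agree on B; apply B→D and equate their D entries. No row becomes fully distinguished — the join is lossy.
Dependency preservation: every FD's attributes lie within a single fragment, so each can be enforced locally — preserved.

lossy but dependency-preserving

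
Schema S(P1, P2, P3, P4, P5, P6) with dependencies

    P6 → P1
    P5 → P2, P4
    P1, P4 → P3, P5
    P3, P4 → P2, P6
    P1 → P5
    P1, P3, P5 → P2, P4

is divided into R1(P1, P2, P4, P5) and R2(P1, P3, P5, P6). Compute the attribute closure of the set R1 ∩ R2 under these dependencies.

R1 ∩ R2 = {P1, P5}.
P5 → P2, P4 applies, adding P2, P4
P1, P4 → P3, P5 applies, adding P3
P3, P4 → P2, P6 applies, adding P6
Closure: {P1, P2, P3, P4, P5, P6}.

P1, P2, P3, P4, P5, P6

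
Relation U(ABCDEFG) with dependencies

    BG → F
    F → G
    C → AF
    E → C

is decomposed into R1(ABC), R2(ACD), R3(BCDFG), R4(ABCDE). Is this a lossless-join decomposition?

Chase test. Columns are ABCDEFG; row i has aⱼ where attribute j ∈ Ri, else bᵢⱼ.
Initial tableau (one row per fragment):
  row 1: a1 a2 a3 b14 b15 b16 b17
  row 2: a1 b22 a3 a4 b25 b26 b27
  row 3: b31 a2 a3 a4 b35 a6 a7
  row 4: a1 a2 a3 a4 a5 b46 b47
Rows 1 and 2 agree on C; apply C→AF and equate their AF entries.
Rows 1 and 3 agree on C; apply C→AF and equate their AF entries.
Rows 1 and 4 agree on C; apply C→AF and equate their AF entries.
Rows 1 and 2 agree on F; apply F→G and equate their G entries.
Rows 1 and 3 agree on F; apply F→G and equate their G entries.
Rows 1 and 4 agree on F; apply F→G and equate their G entries.
Row 4 is now all distinguished symbols — the join is lossless.

Yes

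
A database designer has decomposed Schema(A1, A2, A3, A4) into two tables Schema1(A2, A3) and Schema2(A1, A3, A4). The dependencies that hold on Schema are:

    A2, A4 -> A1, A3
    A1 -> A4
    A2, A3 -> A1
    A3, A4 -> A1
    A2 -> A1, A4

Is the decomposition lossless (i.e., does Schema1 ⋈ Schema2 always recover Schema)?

No

Common attributes: Schema1 ∩ Schema2 = {A3}.
No dependency enlarges {A3}, so (A3)⁺ = {A3}.
The closure contains neither all of Schema1 = {A2, A3} nor all of Schema2 = {A1, A3, A4}, so the common attributes are not a superkey of either fragment. The join is lossy.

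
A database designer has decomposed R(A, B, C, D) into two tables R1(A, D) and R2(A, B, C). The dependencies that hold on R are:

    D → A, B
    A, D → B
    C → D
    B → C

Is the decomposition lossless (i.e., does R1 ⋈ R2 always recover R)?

No

Common attributes: R1 ∩ R2 = {A}.
No dependency enlarges {A}, so (A)⁺ = {A}.
The closure contains neither all of R1 = {A, D} nor all of R2 = {A, B, C}, so the common attributes are not a superkey of either fragment. The join is lossy.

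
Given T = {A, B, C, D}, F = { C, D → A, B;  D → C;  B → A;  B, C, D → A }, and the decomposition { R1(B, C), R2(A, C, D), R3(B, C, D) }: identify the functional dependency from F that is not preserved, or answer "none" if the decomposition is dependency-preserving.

B → A

Check B → A: no single fragment contains all of {A, B}, and the restricted closure of {B} across the fragments never reaches {A}.
C, D → A, B is preserved.
D → C is preserved.
B, C, D → A is preserved.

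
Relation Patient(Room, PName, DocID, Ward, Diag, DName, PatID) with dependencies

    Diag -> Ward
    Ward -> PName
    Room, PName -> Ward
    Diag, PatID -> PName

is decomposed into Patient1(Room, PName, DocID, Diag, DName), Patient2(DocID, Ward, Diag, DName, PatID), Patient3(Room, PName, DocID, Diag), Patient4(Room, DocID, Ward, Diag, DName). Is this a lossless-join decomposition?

Chase test. Columns are Room, PName, DocID, Ward, Diag, DName, PatID; row i has aⱼ where attribute j ∈ Patienti, else bᵢⱼ.
Initial tableau (one row per fragment):
  row 1: a1 a2 a3 b14 a5 a6 b17
  row 2: b21 b22 a3 a4 a5 a6 a7
  row 3: a1 a2 a3 b34 a5 b36 b37
  row 4: a1 b42 a3 a4 a5 a6 b47
Rows 1 and 2 agree on Diag; apply Diag→Ward and equate their Ward entries.
Rows 1 and 3 agree on Diag; apply Diag→Ward and equate their Ward entries.
Rows 1 and 2 agree on Ward; apply Ward→PName and equate their PName entries.
Rows 1 and 4 agree on Ward; apply Ward→PName and equate their PName entries.
No row becomes fully distinguished — the join is lossy.

No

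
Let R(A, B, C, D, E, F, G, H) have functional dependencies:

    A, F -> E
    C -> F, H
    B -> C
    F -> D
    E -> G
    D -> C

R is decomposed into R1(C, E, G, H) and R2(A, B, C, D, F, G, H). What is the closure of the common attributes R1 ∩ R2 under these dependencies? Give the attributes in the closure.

R1 ∩ R2 = {C, G, H}.
C → F, H applies, adding F
F → D applies, adding D
Closure: {C, D, F, G, H}.

C, D, F, G, H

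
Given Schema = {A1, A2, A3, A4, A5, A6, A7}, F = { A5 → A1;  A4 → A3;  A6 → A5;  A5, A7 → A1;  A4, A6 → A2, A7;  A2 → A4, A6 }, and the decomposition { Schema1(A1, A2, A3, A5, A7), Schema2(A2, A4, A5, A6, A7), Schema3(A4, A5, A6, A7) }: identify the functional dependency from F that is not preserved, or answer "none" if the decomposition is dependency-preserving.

A4 → A3

Check A4 → A3: no single fragment contains all of {A3, A4}, and the restricted closure of {A4} across the fragments never reaches {A3}.
A5 → A1 is preserved.
A6 → A5 is preserved.
A5, A7 → A1 is preserved.
A4, A6 → A2, A7 is preserved.
A2 → A4, A6 is preserved.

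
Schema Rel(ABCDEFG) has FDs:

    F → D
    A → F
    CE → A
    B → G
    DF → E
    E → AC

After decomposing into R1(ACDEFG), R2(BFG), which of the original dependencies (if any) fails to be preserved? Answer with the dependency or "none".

F → D lies within R1.
A → F lies within R1.
CE → A lies within R1.
B → G lies within R2.
DF → E lies within R1.
E → AC lies within R1.
Every dependency is enforceable on the fragments, so the decomposition is dependency-preserving.

none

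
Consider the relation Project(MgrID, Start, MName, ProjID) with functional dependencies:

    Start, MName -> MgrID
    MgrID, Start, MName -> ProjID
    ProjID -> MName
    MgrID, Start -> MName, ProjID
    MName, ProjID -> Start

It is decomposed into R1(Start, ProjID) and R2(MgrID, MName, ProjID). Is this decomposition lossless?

Yes

Common attributes: R1 ∩ R2 = {ProjID}.
Closure of {ProjID}: ProjID → MName applies, adding MName; MName, ProjID → Start applies, adding Start; Start, MName → MgrID applies, adding MgrID. So (ProjID)⁺ = {MgrID, Start, MName, ProjID}.
This closure contains every attribute of R1, so R1 ∩ R2 → R1. The join is lossless.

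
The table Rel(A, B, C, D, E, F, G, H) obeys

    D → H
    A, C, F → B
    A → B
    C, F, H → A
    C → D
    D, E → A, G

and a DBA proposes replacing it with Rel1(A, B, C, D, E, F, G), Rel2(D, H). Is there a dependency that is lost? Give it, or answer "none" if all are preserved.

none

D → H lies within Rel2.
A, C, F → B lies within Rel1.
A → B lies within Rel1.
C, F, H → A: restricted closure across fragments reaches A.
C → D lies within Rel1.
D, E → A, G lies within Rel1.
Every dependency is enforceable on the fragments, so the decomposition is dependency-preserving.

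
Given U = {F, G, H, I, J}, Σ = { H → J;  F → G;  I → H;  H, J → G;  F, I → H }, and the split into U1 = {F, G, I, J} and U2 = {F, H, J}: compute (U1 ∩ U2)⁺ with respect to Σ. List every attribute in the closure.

U1 ∩ U2 = {F, J}.
F → G applies, adding G
Closure: {F, G, J}.

F, G, J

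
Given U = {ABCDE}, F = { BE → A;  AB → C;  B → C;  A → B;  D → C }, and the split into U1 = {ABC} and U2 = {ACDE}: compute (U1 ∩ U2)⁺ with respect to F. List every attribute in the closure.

U1 ∩ U2 = {AC}.
A → B applies, adding B
Closure: {ABC}.

ABC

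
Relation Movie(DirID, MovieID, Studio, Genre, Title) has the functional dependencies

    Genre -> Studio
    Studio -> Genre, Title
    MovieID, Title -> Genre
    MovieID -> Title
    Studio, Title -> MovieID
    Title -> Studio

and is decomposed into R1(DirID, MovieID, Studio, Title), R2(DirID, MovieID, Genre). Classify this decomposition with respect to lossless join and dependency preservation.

lossless and dependency-preserving

Lossless test: (DirID, MovieID)⁺ = {DirID, MovieID, Studio, Genre, Title}, which contains all of one fragment — lossless.
Dependency preservation: Genre → Studio; Studio → Genre, Title; MovieID, Title → Genre are not contained in any single fragment, but the restricted closure of each left-hand side across the fragments still reaches the right-hand side; the remaining FDs each lie inside some fragment. All dependencies are preserved.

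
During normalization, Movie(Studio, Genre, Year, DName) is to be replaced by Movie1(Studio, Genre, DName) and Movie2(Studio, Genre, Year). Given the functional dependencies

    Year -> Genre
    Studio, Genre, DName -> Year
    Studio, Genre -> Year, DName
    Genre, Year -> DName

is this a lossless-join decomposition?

Common attributes: Movie1 ∩ Movie2 = {Studio, Genre}.
Closure of {Studio, Genre}: Studio, Genre → Year, DName applies, adding Year, DName. So (Studio, Genre)⁺ = {Studio, Genre, Year, DName}.
This closure contains every attribute of Movie1, so Movie1 ∩ Movie2 → Movie1. The join is lossless.

Yes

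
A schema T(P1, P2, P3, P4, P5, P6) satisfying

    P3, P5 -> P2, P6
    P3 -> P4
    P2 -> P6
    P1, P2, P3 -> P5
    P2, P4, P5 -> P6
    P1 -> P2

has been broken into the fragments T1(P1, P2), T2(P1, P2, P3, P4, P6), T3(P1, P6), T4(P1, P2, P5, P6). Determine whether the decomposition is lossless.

Chase test. Columns are P1, P2, P3, P4, P5, P6; row i has aⱼ where attribute j ∈ Ti, else bᵢⱼ.
Initial tableau (one row per fragment):
  row 1: a1 a2 b13 b14 b15 b16
  row 2: a1 a2 a3 a4 b25 a6
  row 3: a1 b32 b33 b34 b35 a6
  row 4: a1 a2 b43 b44 a5 a6
Rows 1 and 2 agree on P2; apply P2→P6 and equate their P6 entries.
Rows 1 and 3 agree on P1; apply P1→P2 and equate their P2 entries.
No row becomes fully distinguished — the join is lossy.

No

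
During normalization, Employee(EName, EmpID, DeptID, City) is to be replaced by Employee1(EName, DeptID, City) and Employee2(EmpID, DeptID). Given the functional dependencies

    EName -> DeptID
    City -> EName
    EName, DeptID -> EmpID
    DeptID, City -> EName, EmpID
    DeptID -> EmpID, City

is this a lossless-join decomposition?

Yes

Common attributes: Employee1 ∩ Employee2 = {DeptID}.
Closure of {DeptID}: DeptID → EmpID, City applies, adding EmpID, City; City → EName applies, adding EName. So (DeptID)⁺ = {EName, EmpID, DeptID, City}.
This closure contains every attribute of Employee1, so Employee1 ∩ Employee2 → Employee1. The join is lossless.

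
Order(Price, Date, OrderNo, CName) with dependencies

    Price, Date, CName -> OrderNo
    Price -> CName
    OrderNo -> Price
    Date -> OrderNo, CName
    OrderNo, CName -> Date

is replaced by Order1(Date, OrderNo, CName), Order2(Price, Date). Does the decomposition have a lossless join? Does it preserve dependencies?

Lossless test: (Date)⁺ = {Price, Date, OrderNo, CName}, which contains all of one fragment — lossless.
Dependency preservation: the restricted closure of {Price} across the fragments never reaches {CName}, so Price → CName cannot be enforced without a join — not preserved.

lossless but not dependency-preserving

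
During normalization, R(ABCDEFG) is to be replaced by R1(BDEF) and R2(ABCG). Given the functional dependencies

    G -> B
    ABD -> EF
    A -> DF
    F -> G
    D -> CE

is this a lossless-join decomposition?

No

Common attributes: R1 ∩ R2 = {B}.
No dependency enlarges {B}, so (B)⁺ = {B}.
The closure contains neither all of R1 = {BDEF} nor all of R2 = {ABCG}, so the common attributes are not a superkey of either fragment. The join is lossy.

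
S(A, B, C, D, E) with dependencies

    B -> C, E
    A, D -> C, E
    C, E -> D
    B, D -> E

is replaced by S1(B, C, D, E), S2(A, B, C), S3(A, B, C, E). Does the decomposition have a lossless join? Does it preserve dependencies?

Lossless test (chase): Rows 1 and 2 agree on B; apply B→C, E and equate their C, E entries. Rows 1 and 2 agree on C, E; apply C, E→D and equate their D entries. Rows 1 and 3 agree on C, E; apply C, E→D and equate their D entries. Row 2 is now all distinguished symbols — the join is lossless.
Dependency preservation: the restricted closure of {A, D} across the fragments never reaches {C, E}, so A, D → C, E cannot be enforced without a join — not preserved.

lossless but not dependency-preserving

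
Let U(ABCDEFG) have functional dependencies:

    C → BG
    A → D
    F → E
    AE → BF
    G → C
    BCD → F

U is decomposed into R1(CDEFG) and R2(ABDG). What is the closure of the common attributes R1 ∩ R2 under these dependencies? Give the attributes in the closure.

BCDEFG

R1 ∩ R2 = {DG}.
G → C applies, adding C
C → BG applies, adding B
BCD → F applies, adding F
F → E applies, adding E
Closure: {BCDEFG}.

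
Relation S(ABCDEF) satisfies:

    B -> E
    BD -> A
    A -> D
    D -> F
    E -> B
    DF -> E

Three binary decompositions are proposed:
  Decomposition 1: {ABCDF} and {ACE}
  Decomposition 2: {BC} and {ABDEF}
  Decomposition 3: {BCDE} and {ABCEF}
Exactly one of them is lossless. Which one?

Decomposition 1

Decomposition 1: common = {AC}, closure = {ABCDEF} → lossless.
Decomposition 2: common = {B}, closure = {BE} → lossy.
Decomposition 3: common = {BCE}, closure = {BCE} → lossy.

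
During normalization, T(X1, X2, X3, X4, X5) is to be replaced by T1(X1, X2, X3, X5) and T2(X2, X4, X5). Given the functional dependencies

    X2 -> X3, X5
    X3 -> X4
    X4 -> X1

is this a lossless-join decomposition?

Common attributes: T1 ∩ T2 = {X2, X5}.
Closure of {X2, X5}: X2 → X3, X5 applies, adding X3; X3 → X4 applies, adding X4; X4 → X1 applies, adding X1. So (X2, X5)⁺ = {X1, X2, X3, X4, X5}.
This closure contains every attribute of T1, so T1 ∩ T2 → T1. The join is lossless.

Yes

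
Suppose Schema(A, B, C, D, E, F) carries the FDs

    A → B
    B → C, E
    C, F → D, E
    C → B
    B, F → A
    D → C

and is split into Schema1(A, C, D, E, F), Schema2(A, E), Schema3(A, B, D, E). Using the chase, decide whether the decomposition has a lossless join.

Yes

Chase test. Columns are A, B, C, D, E, F; row i has aⱼ where attribute j ∈ Schemai, else bᵢⱼ.
Initial tableau (one row per fragment):
  row 1: a1 b12 a3 a4 a5 a6
  row 2: a1 b22 b23 b24 a5 b26
  row 3: a1 a2 b33 a4 a5 b36
Rows 1 and 2 agree on A; apply A→B and equate their B entries.
Rows 1 and 3 agree on A; apply A→B and equate their B entries.
Rows 1 and 2 agree on B; apply B→C, E and equate their C, E entries.
Rows 1 and 3 agree on B; apply B→C, E and equate their C, E entries.
Row 1 is now all distinguished symbols — the join is lossless.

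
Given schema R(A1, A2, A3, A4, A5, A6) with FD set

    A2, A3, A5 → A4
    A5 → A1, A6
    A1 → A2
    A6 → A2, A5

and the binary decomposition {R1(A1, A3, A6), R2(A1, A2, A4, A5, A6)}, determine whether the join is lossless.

No

Common attributes: R1 ∩ R2 = {A1, A6}.
Closure of {A1, A6}: A1 → A2 applies, adding A2; A6 → A2, A5 applies, adding A5. So (A1, A6)⁺ = {A1, A2, A5, A6}.
The closure contains neither all of R1 = {A1, A3, A6} nor all of R2 = {A1, A2, A4, A5, A6}, so the common attributes are not a superkey of either fragment. The join is lossy.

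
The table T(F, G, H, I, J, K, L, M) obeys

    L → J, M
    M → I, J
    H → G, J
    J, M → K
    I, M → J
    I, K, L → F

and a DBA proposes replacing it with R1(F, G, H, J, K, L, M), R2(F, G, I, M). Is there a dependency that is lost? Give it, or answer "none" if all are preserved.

L → J, M lies within R1.
M → I, J: restricted closure across fragments reaches I, J.
H → G, J lies within R1.
J, M → K lies within R1.
I, M → J: restricted closure across fragments reaches J.
I, K, L → F: restricted closure across fragments reaches F.
Every dependency is enforceable on the fragments, so the decomposition is dependency-preserving.

none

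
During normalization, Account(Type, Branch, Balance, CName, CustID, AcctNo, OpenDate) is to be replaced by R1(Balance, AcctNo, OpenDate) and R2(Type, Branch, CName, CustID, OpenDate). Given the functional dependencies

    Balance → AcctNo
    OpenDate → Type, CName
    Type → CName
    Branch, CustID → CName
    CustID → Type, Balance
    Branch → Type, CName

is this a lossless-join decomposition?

No

Common attributes: R1 ∩ R2 = {OpenDate}.
Closure of {OpenDate}: OpenDate → Type, CName applies, adding Type, CName. So (OpenDate)⁺ = {Type, CName, OpenDate}.
The closure contains neither all of R1 = {Balance, AcctNo, OpenDate} nor all of R2 = {Type, Branch, CName, CustID, OpenDate}, so the common attributes are not a superkey of either fragment. The join is lossy.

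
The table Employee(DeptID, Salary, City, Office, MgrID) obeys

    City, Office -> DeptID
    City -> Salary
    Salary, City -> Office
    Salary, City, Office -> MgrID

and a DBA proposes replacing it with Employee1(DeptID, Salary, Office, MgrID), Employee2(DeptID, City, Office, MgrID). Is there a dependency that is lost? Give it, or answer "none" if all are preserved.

City -> Salary

Check City → Salary: no single fragment contains all of {Salary, City}, and the restricted closure of {City} across the fragments never reaches {Salary}.
City, Office → DeptID is preserved.
Salary, City → Office is preserved.
Salary, City, Office → MgrID is preserved.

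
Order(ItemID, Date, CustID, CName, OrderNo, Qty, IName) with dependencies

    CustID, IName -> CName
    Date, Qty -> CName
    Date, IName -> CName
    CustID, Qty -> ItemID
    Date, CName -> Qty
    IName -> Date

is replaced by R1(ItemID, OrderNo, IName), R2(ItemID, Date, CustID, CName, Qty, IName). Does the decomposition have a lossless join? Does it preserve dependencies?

Lossless test: (ItemID, IName)⁺ = {ItemID, Date, CName, Qty, IName}, which is a superkey of neither fragment — lossy.
Dependency preservation: every FD's attributes lie within a single fragment, so each can be enforced locally — preserved.

lossy but dependency-preserving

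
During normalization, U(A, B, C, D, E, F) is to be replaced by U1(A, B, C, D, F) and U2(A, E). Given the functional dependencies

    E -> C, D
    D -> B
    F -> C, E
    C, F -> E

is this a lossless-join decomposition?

No

Common attributes: U1 ∩ U2 = {A}.
No dependency enlarges {A}, so (A)⁺ = {A}.
The closure contains neither all of U1 = {A, B, C, D, F} nor all of U2 = {A, E}, so the common attributes are not a superkey of either fragment. The join is lossy.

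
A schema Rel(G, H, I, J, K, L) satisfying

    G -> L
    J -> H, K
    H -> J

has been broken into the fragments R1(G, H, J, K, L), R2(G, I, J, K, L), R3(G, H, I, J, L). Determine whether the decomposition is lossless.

Yes

Chase test. Columns are G, H, I, J, K, L; row i has aⱼ where attribute j ∈ Ri, else bᵢⱼ.
Initial tableau (one row per fragment):
  row 1: a1 a2 b13 a4 a5 a6
  row 2: a1 b22 a3 a4 a5 a6
  row 3: a1 a2 a3 a4 b35 a6
Rows 1 and 2 agree on J; apply J→H, K and equate their H, K entries.
Rows 1 and 3 agree on J; apply J→H, K and equate their H, K entries.
Row 2 is now all distinguished symbols — the join is lossless.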